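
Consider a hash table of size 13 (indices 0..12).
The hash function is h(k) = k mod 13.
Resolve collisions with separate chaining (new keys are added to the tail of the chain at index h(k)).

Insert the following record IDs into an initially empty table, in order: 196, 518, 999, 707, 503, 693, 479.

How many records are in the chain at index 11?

Insert 196: h=1, bucket 1 empty -> new chain.
Insert 518: h=11, bucket 11 empty -> new chain.
Insert 999: h=11, bucket 11 nonempty -> append to chain.
Insert 707: h=5, bucket 5 empty -> new chain.
Insert 503: h=9, bucket 9 empty -> new chain.
Insert 693: h=4, bucket 4 empty -> new chain.
Insert 479: h=11, bucket 11 nonempty -> append to chain.
Final buckets:
0: ∅
1: 196
2: ∅
3: ∅
4: 693
5: 707
6: ∅
7: ∅
8: ∅
9: 503
10: ∅
11: 518 -> 999 -> 479
12: ∅

3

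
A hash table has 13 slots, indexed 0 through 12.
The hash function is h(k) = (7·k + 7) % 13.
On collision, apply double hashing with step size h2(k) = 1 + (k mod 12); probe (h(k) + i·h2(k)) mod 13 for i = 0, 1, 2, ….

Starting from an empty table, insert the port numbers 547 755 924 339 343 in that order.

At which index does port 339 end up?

5

547: h=1 → slot 1
755: h=1, h2=12, probe 1,0 → slot 0
924: h=1, h2=1, probe 1,2 → slot 2
339: h=1, h2=4, probe 1,5 → slot 5
343: h=3 → slot 3
Table: [755, 547, 924, 343, ., 339, ., ., ., ., ., ., .]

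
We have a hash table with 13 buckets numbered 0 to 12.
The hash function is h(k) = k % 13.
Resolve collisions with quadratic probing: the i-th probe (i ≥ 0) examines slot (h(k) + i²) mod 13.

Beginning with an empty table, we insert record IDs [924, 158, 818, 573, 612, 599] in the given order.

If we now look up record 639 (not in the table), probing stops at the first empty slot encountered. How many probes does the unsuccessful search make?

2

924: h=1 => slot 1
158: h=2 => slot 2
818: h=12 => slot 12
573: h=1, probe 1,2,5 => slot 5
612: h=1, probe 1,2,5,10 => slot 10
599: h=1, probe 1,2,5,10,4 => slot 4
Table: [., 924, 158, ., 599, 573, ., ., ., ., 612, ., 818]
Lookup 639: h=2, probe 2,3 → slot 3 empty, not found.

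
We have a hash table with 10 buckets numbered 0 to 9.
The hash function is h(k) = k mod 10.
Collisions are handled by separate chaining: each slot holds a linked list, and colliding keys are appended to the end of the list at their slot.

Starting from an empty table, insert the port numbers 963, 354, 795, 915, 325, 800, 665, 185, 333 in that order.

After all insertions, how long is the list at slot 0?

1

963 → bucket 3
354 → bucket 4
795 → bucket 5
915 → bucket 5 (collision)
325 → bucket 5 (collision)
800 → bucket 0
665 → bucket 5 (collision)
185 → bucket 5 (collision)
333 → bucket 3 (collision)
Final buckets:
0: 800
1: ∅
2: ∅
3: 963 -> 333
4: 354
5: 795 -> 915 -> 325 -> 665 -> 185
6: ∅
7: ∅
8: ∅
9: ∅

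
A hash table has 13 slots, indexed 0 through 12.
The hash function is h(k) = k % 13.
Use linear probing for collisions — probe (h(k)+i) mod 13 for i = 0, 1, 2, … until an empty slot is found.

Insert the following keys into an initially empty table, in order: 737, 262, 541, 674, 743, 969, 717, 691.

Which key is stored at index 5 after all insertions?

691

737 hashes to 9; slot 9 is free => place at 9.
262 hashes to 2; slot 2 is free => place at 2.
541 hashes to 8; slot 8 is free => place at 8.
674 hashes to 11; slot 11 is free => place at 11.
743 hashes to 2; 2 taken => place at 3.
969 hashes to 7; slot 7 is free => place at 7.
717 hashes to 2; 2,3 taken => place at 4.
691 hashes to 2; 2,3,4 taken => place at 5.
Table: [∅, ∅, 262, 743, 717, 691, ∅, 969, 541, 737, ∅, 674, ∅]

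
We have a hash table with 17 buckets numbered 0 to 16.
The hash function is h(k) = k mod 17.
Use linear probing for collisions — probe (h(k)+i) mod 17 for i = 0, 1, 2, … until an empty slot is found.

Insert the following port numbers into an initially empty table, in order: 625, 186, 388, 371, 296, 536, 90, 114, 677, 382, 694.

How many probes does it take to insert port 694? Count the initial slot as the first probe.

625 hashes to 13; slot 13 is free => place at 13.
186 hashes to 16; slot 16 is free => place at 16.
388 hashes to 14; slot 14 is free => place at 14.
371 hashes to 14; 14 taken => place at 15.
296 hashes to 7; slot 7 is free => place at 7.
536 hashes to 9; slot 9 is free => place at 9.
90 hashes to 5; slot 5 is free => place at 5.
114 hashes to 12; slot 12 is free => place at 12.
677 hashes to 14; 14,15,16 taken => place at 0.
382 hashes to 8; slot 8 is free => place at 8.
694 hashes to 14; 14,15,16,0 taken => place at 1.
Table: [677, 694, _, _, _, 90, _, 296, 382, 536, _, _, 114, 625, 388, 371, 186]

5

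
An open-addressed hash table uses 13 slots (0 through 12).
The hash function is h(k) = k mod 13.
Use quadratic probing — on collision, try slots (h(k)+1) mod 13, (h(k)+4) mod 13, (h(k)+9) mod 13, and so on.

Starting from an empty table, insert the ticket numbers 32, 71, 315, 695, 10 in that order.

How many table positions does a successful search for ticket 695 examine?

3

32 hashes to 6; slot 6 is free → place at 6.
71 hashes to 6; 6 taken → place at 7.
315 hashes to 3; slot 3 is free → place at 3.
695 hashes to 6; 6,7 taken → place at 10.
10 hashes to 10; 10 taken → place at 11.
Table: [_, _, _, 315, _, _, 32, 71, _, _, 695, 10, _]
Lookup 695: h=6, probe 6,7,10 → found at 10.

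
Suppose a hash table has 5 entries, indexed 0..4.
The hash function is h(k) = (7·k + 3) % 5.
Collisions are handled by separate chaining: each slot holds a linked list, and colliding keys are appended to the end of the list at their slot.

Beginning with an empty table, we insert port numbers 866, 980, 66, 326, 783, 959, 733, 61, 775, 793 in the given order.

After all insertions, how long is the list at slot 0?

866 → bucket 0
980 → bucket 3
66 → bucket 0 (collision)
326 → bucket 0 (collision)
783 → bucket 4
959 → bucket 1
733 → bucket 4 (collision)
61 → bucket 0 (collision)
775 → bucket 3 (collision)
793 → bucket 4 (collision)
Final buckets:
0: 866 -> 66 -> 326 -> 61
1: 959
2: _
3: 980 -> 775
4: 783 -> 733 -> 793

4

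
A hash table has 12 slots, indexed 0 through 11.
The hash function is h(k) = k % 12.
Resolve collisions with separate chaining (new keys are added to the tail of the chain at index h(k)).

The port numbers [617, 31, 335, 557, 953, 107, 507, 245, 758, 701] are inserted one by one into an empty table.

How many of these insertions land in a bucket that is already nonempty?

617 → bucket 5
31 → bucket 7
335 → bucket 11
557 → bucket 5 (collision)
953 → bucket 5 (collision)
107 → bucket 11 (collision)
507 → bucket 3
245 → bucket 5 (collision)
758 → bucket 2
701 → bucket 5 (collision)
Final buckets:
0: —
1: —
2: 758
3: 507
4: —
5: 617 -> 557 -> 953 -> 245 -> 701
6: —
7: 31
8: —
9: —
10: —
11: 335 -> 107

5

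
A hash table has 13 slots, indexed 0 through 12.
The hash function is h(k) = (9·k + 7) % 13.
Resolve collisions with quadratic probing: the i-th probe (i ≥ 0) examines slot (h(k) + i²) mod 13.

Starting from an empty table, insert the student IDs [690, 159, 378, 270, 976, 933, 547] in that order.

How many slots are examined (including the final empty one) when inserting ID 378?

2

690 hashes to 3; slot 3 is free => place at 3.
159 hashes to 8; slot 8 is free => place at 8.
378 hashes to 3; 3 taken => place at 4.
270 hashes to 6; slot 6 is free => place at 6.
976 hashes to 3; 3,4 taken => place at 7.
933 hashes to 6; 6,7 taken => place at 10.
547 hashes to 3; 3,4,7 taken => place at 12.
Table: [_, _, _, 690, 378, _, 270, 976, 159, _, 933, _, 547]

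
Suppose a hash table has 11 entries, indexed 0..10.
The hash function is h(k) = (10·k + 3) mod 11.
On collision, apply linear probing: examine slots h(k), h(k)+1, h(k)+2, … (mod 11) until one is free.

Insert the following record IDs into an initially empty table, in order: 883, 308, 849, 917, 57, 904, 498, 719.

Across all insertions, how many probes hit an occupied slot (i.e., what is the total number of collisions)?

16

Insert 883: h=0, slot 0 empty => index 0.
Insert 308: h=3, slot 3 empty => index 3.
Insert 849: h=1, slot 1 empty => index 1.
Insert 917: h=10, slot 10 empty => index 10.
Insert 57: h=1, slot 1 occupied => index 2.
Insert 904: h=1, slots 1,2,3 occupied => index 4.
Insert 498: h=0, slots 0,1,2,3,4 occupied => index 5.
Insert 719: h=10, slots 10,0,1,2,3,4,5 occupied => index 6.
Table: [883, 849, 57, 308, 904, 498, 719, —, —, —, 917]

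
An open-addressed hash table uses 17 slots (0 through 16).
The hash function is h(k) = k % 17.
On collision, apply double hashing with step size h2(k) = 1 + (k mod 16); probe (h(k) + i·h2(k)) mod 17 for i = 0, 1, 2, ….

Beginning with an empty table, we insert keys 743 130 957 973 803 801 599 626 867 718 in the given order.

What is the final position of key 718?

743 hashes to 12; slot 12 is free -> place at 12.
130 hashes to 11; slot 11 is free -> place at 11.
957 hashes to 5; slot 5 is free -> place at 5.
973 hashes to 4; slot 4 is free -> place at 4.
803 hashes to 4, h2=4; 4 taken -> place at 8.
801 hashes to 2; slot 2 is free -> place at 2.
599 hashes to 4, h2=8; 4,12 taken -> place at 3.
626 hashes to 14; slot 14 is free -> place at 14.
867 hashes to 0; slot 0 is free -> place at 0.
718 hashes to 4, h2=15; 4,2,0 taken -> place at 15.
Table: [867, ., 801, 599, 973, 957, ., ., 803, ., ., 130, 743, ., 626, 718, .]

15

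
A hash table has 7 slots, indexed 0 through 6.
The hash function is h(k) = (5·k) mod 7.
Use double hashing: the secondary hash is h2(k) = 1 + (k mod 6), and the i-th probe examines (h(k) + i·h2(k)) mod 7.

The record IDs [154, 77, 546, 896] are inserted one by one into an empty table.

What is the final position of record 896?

3

154: h=0 => slot 0
77: h=0, h2=6, probe 0,6 => slot 6
546: h=0, h2=1, probe 0,1 => slot 1
896: h=0, h2=3, probe 0,3 => slot 3
Table: [154, 546, _, 896, _, _, 77]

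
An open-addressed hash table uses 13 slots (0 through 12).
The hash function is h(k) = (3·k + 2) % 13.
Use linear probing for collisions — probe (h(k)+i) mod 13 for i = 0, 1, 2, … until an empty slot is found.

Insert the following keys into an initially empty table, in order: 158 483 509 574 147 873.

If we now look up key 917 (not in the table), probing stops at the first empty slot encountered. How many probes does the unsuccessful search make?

158: h=8 → slot 8
483: h=8, probe 8,9 → slot 9
509: h=8, probe 8,9,10 → slot 10
574: h=8, probe 8,9,10,11 → slot 11
147: h=1 → slot 1
873: h=8, probe 8,9,10,11,12 → slot 12
Table: [—, 147, —, —, —, —, —, —, 158, 483, 509, 574, 873]
Lookup 917: h=10, probe 10,11,12,0 → slot 0 empty, not found.

4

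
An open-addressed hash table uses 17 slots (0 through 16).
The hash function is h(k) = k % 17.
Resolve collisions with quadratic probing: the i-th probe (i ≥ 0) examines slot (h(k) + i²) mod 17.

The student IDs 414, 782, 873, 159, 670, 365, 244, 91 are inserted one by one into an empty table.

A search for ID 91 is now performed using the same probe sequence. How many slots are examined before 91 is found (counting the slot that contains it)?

5

414 hashes to 6; slot 6 is free -> place at 6.
782 hashes to 0; slot 0 is free -> place at 0.
873 hashes to 6; 6 taken -> place at 7.
159 hashes to 6; 6,7 taken -> place at 10.
670 hashes to 7; 7 taken -> place at 8.
365 hashes to 8; 8 taken -> place at 9.
244 hashes to 6; 6,7,10 taken -> place at 15.
91 hashes to 6; 6,7,10,15 taken -> place at 5.
Table: [782, ., ., ., ., 91, 414, 873, 670, 365, 159, ., ., ., ., 244, .]
Lookup 91: h=6, probe 6,7,10,15,5 → found at 5.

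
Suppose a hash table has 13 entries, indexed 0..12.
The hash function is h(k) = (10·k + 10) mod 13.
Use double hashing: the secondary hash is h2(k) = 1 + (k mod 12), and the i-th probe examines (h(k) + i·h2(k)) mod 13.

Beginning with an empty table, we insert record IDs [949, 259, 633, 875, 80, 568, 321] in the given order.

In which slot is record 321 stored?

6

Insert 949: h=10, slot 10 empty -> index 10.
Insert 259: h=0, slot 0 empty -> index 0.
Insert 633: h=9, slot 9 empty -> index 9.
Insert 875: h=11, slot 11 empty -> index 11.
Insert 80: h=4, slot 4 empty -> index 4.
Insert 568: h=9, h2=5, slot 9 occupied -> index 1.
Insert 321: h=9, h2=10, slot 9 occupied -> index 6.
Table: [259, 568, ., ., 80, ., 321, ., ., 633, 949, 875, .]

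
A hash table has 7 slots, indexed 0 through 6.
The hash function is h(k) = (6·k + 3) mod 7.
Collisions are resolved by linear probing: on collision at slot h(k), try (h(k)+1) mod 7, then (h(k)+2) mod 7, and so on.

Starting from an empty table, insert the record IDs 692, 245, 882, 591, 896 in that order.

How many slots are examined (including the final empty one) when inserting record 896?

Insert 692: h=4, slot 4 empty -> index 4.
Insert 245: h=3, slot 3 empty -> index 3.
Insert 882: h=3, slots 3,4 occupied -> index 5.
Insert 591: h=0, slot 0 empty -> index 0.
Insert 896: h=3, slots 3,4,5 occupied -> index 6.
Table: [591, _, _, 245, 692, 882, 896]

4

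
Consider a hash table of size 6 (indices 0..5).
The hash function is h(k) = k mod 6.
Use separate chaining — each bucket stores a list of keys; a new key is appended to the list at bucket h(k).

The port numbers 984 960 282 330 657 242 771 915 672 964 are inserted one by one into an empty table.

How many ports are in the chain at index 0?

5

Insert 984: h=0, bucket 0 empty -> new chain.
Insert 960: h=0, bucket 0 nonempty -> append to chain.
Insert 282: h=0, bucket 0 nonempty -> append to chain.
Insert 330: h=0, bucket 0 nonempty -> append to chain.
Insert 657: h=3, bucket 3 empty -> new chain.
Insert 242: h=2, bucket 2 empty -> new chain.
Insert 771: h=3, bucket 3 nonempty -> append to chain.
Insert 915: h=3, bucket 3 nonempty -> append to chain.
Insert 672: h=0, bucket 0 nonempty -> append to chain.
Insert 964: h=4, bucket 4 empty -> new chain.
Final buckets:
0: 984 -> 960 -> 282 -> 330 -> 672
1: -
2: 242
3: 657 -> 771 -> 915
4: 964
5: -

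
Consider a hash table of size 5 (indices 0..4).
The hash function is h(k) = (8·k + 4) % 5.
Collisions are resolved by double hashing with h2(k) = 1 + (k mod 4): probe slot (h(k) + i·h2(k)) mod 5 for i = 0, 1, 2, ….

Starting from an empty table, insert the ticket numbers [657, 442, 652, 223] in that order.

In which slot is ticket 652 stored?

1

657: h=0 → slot 0
442: h=0, h2=3, probe 0,3 → slot 3
652: h=0, h2=1, probe 0,1 → slot 1
223: h=3, h2=4, probe 3,2 → slot 2
Table: [657, 652, 223, 442, -]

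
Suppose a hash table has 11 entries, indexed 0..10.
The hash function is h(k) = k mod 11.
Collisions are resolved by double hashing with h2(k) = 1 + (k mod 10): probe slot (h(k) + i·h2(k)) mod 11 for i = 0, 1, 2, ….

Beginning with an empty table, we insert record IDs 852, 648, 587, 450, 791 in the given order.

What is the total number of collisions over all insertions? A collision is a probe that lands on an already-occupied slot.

2

852 hashes to 5; slot 5 is free → place at 5.
648 hashes to 10; slot 10 is free → place at 10.
587 hashes to 4; slot 4 is free → place at 4.
450 hashes to 10, h2=1; 10 taken → place at 0.
791 hashes to 10, h2=2; 10 taken → place at 1.
Table: [450, 791, -, -, 587, 852, -, -, -, -, 648]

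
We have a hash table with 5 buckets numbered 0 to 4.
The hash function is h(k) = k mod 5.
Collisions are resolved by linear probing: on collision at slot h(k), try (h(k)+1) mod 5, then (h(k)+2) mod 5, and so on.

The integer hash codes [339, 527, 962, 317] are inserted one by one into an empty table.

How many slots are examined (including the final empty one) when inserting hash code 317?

4

Insert 339: h=4, slot 4 empty → index 4.
Insert 527: h=2, slot 2 empty → index 2.
Insert 962: h=2, slot 2 occupied → index 3.
Insert 317: h=2, slots 2,3,4 occupied → index 0.
Table: [317, —, 527, 962, 339]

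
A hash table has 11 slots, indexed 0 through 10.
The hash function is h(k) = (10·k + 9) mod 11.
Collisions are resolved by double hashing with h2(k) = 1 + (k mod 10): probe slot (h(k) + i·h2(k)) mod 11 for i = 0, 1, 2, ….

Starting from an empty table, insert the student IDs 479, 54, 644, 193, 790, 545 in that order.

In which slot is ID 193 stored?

7

479 hashes to 3; slot 3 is free => place at 3.
54 hashes to 10; slot 10 is free => place at 10.
644 hashes to 3, h2=5; 3 taken => place at 8.
193 hashes to 3, h2=4; 3 taken => place at 7.
790 hashes to 0; slot 0 is free => place at 0.
545 hashes to 3, h2=6; 3 taken => place at 9.
Table: [790, —, —, 479, —, —, —, 193, 644, 545, 54]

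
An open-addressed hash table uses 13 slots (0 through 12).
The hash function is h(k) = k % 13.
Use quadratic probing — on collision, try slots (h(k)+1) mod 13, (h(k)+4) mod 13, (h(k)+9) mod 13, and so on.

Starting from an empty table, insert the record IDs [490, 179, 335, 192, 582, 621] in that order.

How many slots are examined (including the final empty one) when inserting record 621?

490 hashes to 9; slot 9 is free => place at 9.
179 hashes to 10; slot 10 is free => place at 10.
335 hashes to 10; 10 taken => place at 11.
192 hashes to 10; 10,11 taken => place at 1.
582 hashes to 10; 10,11,1 taken => place at 6.
621 hashes to 10; 10,11,1,6 taken => place at 0.
Table: [621, 192, —, —, —, —, 582, —, —, 490, 179, 335, —]

5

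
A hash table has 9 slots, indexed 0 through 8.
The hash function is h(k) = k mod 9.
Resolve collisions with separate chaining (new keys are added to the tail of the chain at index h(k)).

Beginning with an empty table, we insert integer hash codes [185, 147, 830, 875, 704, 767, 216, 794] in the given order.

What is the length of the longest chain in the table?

5

185 → bucket 5
147 → bucket 3
830 → bucket 2
875 → bucket 2 (collision)
704 → bucket 2 (collision)
767 → bucket 2 (collision)
216 → bucket 0
794 → bucket 2 (collision)
Final buckets:
0: 216
1: .
2: 830 -> 875 -> 704 -> 767 -> 794
3: 147
4: .
5: 185
6: .
7: .
8: .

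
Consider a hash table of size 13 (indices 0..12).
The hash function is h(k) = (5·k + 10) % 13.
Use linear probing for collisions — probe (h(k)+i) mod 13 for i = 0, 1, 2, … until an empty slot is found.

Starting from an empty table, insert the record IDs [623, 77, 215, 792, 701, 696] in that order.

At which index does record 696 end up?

10

623: h=5 → slot 5
77: h=5, probe 5,6 → slot 6
215: h=6, probe 6,7 → slot 7
792: h=5, probe 5,6,7,8 → slot 8
701: h=5, probe 5,6,7,8,9 → slot 9
696: h=6, probe 6,7,8,9,10 → slot 10
Table: [∅, ∅, ∅, ∅, ∅, 623, 77, 215, 792, 701, 696, ∅, ∅]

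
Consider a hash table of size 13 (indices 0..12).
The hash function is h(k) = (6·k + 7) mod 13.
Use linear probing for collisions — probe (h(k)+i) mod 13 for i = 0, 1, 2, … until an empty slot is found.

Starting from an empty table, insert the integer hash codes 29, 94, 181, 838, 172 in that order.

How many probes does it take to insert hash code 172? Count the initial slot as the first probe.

4

29: h=12 -> slot 12
94: h=12, probe 12,0 -> slot 0
181: h=1 -> slot 1
838: h=4 -> slot 4
172: h=12, probe 12,0,1,2 -> slot 2
Table: [94, 181, 172, ∅, 838, ∅, ∅, ∅, ∅, ∅, ∅, ∅, 29]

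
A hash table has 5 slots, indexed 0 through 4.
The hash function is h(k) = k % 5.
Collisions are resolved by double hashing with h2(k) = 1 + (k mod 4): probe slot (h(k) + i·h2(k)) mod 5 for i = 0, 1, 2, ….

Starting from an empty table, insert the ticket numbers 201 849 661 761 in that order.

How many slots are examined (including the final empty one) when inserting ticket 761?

Insert 201: h=1, slot 1 empty → index 1.
Insert 849: h=4, slot 4 empty → index 4.
Insert 661: h=1, h2=2, slot 1 occupied → index 3.
Insert 761: h=1, h2=2, slots 1,3 occupied → index 0.
Table: [761, 201, ∅, 661, 849]

3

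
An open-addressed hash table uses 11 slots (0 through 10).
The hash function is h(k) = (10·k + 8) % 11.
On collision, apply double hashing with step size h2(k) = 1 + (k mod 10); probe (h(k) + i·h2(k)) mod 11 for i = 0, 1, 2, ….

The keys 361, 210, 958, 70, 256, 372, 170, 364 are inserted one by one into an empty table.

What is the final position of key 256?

361: h=10 → slot 10
210: h=7 → slot 7
958: h=7, h2=9, probe 7,5 → slot 5
70: h=4 → slot 4
256: h=5, h2=7, probe 5,1 → slot 1
372: h=10, h2=3, probe 10,2 → slot 2
170: h=3 → slot 3
364: h=7, h2=5, probe 7,1,6 → slot 6
Table: [., 256, 372, 170, 70, 958, 364, 210, ., ., 361]

1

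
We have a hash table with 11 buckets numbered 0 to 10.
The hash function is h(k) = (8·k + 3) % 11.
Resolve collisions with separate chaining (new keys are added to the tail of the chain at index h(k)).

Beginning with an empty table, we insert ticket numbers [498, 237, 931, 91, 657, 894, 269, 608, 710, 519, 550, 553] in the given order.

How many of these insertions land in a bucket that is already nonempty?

5

498 → bucket 5
237 → bucket 7
931 → bucket 4
91 → bucket 5 (collision)
657 → bucket 1
894 → bucket 5 (collision)
269 → bucket 10
608 → bucket 5 (collision)
710 → bucket 7 (collision)
519 → bucket 8
550 → bucket 3
553 → bucket 5 (collision)
Final buckets:
0: —
1: 657
2: —
3: 550
4: 931
5: 498 -> 91 -> 894 -> 608 -> 553
6: —
7: 237 -> 710
8: 519
9: —
10: 269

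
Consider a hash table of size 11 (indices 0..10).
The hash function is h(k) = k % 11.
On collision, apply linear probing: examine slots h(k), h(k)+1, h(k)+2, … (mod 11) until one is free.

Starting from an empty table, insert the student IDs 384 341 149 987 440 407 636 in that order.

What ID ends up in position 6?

384: h=10 → slot 10
341: h=0 → slot 0
149: h=6 → slot 6
987: h=8 → slot 8
440: h=0, probe 0,1 → slot 1
407: h=0, probe 0,1,2 → slot 2
636: h=9 → slot 9
Table: [341, 440, 407, ∅, ∅, ∅, 149, ∅, 987, 636, 384]

149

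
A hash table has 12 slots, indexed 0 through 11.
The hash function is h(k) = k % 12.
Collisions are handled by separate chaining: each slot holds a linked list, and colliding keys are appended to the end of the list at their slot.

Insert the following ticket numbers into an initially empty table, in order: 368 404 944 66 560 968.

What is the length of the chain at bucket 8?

5

368 → bucket 8
404 → bucket 8 (collision)
944 → bucket 8 (collision)
66 → bucket 6
560 → bucket 8 (collision)
968 → bucket 8 (collision)
Final buckets:
0: —
1: —
2: —
3: —
4: —
5: —
6: 66
7: —
8: 368 -> 404 -> 944 -> 560 -> 968
9: —
10: —
11: —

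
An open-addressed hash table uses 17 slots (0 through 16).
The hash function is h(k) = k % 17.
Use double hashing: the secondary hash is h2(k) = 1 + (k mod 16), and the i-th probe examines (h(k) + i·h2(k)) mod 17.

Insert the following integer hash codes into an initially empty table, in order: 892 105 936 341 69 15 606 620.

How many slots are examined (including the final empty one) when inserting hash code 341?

892: h=8 → slot 8
105: h=3 → slot 3
936: h=1 → slot 1
341: h=1, h2=6, probe 1,7 → slot 7
69: h=1, h2=6, probe 1,7,13 → slot 13
15: h=15 → slot 15
606: h=11 → slot 11
620: h=8, h2=13, probe 8,4 → slot 4
Table: [—, 936, —, 105, 620, —, —, 341, 892, —, —, 606, —, 69, —, 15, —]

2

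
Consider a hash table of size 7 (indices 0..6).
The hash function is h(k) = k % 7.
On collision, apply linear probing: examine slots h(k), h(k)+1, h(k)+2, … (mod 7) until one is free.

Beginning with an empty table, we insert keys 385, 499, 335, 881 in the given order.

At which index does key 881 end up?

Insert 385: h=0, slot 0 empty → index 0.
Insert 499: h=2, slot 2 empty → index 2.
Insert 335: h=6, slot 6 empty → index 6.
Insert 881: h=6, slots 6,0 occupied → index 1.
Table: [385, 881, 499, ∅, ∅, ∅, 335]

1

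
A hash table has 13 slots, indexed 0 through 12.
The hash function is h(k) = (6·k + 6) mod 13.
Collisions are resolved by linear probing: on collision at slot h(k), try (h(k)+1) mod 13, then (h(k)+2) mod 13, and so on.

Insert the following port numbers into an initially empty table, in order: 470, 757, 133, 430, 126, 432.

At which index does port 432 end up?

1

470: h=5 -> slot 5
757: h=11 -> slot 11
133: h=11, probe 11,12 -> slot 12
430: h=12, probe 12,0 -> slot 0
126: h=8 -> slot 8
432: h=11, probe 11,12,0,1 -> slot 1
Table: [430, 432, —, —, —, 470, —, —, 126, —, —, 757, 133]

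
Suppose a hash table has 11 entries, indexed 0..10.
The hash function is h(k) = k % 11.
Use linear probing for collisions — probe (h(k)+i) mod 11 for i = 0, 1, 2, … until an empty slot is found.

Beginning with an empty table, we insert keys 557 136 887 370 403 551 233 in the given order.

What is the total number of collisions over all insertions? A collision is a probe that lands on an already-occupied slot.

Insert 557: h=7, slot 7 empty => index 7.
Insert 136: h=4, slot 4 empty => index 4.
Insert 887: h=7, slot 7 occupied => index 8.
Insert 370: h=7, slots 7,8 occupied => index 9.
Insert 403: h=7, slots 7,8,9 occupied => index 10.
Insert 551: h=1, slot 1 empty => index 1.
Insert 233: h=2, slot 2 empty => index 2.
Table: [_, 551, 233, _, 136, _, _, 557, 887, 370, 403]

6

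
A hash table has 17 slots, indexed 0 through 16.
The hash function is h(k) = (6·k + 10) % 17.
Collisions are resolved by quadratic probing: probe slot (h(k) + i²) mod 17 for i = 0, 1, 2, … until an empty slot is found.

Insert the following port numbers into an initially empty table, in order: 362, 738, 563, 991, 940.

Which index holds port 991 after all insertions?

362: h=6 => slot 6
738: h=1 => slot 1
563: h=5 => slot 5
991: h=6, probe 6,7 => slot 7
940: h=6, probe 6,7,10 => slot 10
Table: [., 738, ., ., ., 563, 362, 991, ., ., 940, ., ., ., ., ., .]

7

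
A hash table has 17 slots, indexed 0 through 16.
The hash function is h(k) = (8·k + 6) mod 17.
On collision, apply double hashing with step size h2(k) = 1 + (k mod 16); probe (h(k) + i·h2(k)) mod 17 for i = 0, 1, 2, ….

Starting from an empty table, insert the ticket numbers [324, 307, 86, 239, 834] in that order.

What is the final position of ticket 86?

4

Insert 324: h=14, slot 14 empty -> index 14.
Insert 307: h=14, h2=4, slot 14 occupied -> index 1.
Insert 86: h=14, h2=7, slot 14 occupied -> index 4.
Insert 239: h=14, h2=16, slot 14 occupied -> index 13.
Insert 834: h=14, h2=3, slot 14 occupied -> index 0.
Table: [834, 307, —, —, 86, —, —, —, —, —, —, —, —, 239, 324, —, —]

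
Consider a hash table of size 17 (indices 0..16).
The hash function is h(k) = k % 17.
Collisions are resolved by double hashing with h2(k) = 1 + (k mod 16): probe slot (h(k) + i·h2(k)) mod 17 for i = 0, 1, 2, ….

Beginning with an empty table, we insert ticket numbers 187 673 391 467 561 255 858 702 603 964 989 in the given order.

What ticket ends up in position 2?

561

Insert 187: h=0, slot 0 empty => index 0.
Insert 673: h=10, slot 10 empty => index 10.
Insert 391: h=0, h2=8, slot 0 occupied => index 8.
Insert 467: h=8, h2=4, slot 8 occupied => index 12.
Insert 561: h=0, h2=2, slot 0 occupied => index 2.
Insert 255: h=0, h2=16, slot 0 occupied => index 16.
Insert 858: h=8, h2=11, slots 8,2 occupied => index 13.
Insert 702: h=5, slot 5 empty => index 5.
Insert 603: h=8, h2=12, slot 8 occupied => index 3.
Insert 964: h=12, h2=5, slots 12,0,5,10 occupied => index 15.
Insert 989: h=3, h2=14, slots 3,0 occupied => index 14.
Table: [187, _, 561, 603, _, 702, _, _, 391, _, 673, _, 467, 858, 989, 964, 255]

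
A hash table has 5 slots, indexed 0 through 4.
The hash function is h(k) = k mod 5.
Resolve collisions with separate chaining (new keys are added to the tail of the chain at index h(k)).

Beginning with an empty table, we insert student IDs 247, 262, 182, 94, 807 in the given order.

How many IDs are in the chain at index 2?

4

Insert 247: h=2, bucket 2 empty -> new chain.
Insert 262: h=2, bucket 2 nonempty -> append to chain.
Insert 182: h=2, bucket 2 nonempty -> append to chain.
Insert 94: h=4, bucket 4 empty -> new chain.
Insert 807: h=2, bucket 2 nonempty -> append to chain.
Final buckets:
0: ∅
1: ∅
2: 247 -> 262 -> 182 -> 807
3: ∅
4: 94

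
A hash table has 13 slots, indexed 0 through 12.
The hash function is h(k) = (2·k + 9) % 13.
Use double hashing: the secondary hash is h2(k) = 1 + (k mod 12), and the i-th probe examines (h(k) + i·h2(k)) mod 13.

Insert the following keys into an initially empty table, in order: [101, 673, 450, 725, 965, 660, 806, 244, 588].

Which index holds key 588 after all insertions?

Insert 101: h=3, slot 3 empty => index 3.
Insert 673: h=3, h2=2, slot 3 occupied => index 5.
Insert 450: h=12, slot 12 empty => index 12.
Insert 725: h=3, h2=6, slot 3 occupied => index 9.
Insert 965: h=2, slot 2 empty => index 2.
Insert 660: h=3, h2=1, slot 3 occupied => index 4.
Insert 806: h=9, h2=3, slots 9,12,2,5 occupied => index 8.
Insert 244: h=3, h2=5, slots 3,8 occupied => index 0.
Insert 588: h=2, h2=1, slots 2,3,4,5 occupied => index 6.
Table: [244, -, 965, 101, 660, 673, 588, -, 806, 725, -, -, 450]

6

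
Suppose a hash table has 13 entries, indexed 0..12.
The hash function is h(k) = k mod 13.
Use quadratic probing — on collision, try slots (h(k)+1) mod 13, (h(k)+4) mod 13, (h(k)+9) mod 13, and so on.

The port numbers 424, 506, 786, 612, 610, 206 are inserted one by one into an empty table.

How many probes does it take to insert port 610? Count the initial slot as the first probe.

424 hashes to 8; slot 8 is free => place at 8.
506 hashes to 12; slot 12 is free => place at 12.
786 hashes to 6; slot 6 is free => place at 6.
612 hashes to 1; slot 1 is free => place at 1.
610 hashes to 12; 12 taken => place at 0.
206 hashes to 11; slot 11 is free => place at 11.
Table: [610, 612, ∅, ∅, ∅, ∅, 786, ∅, 424, ∅, ∅, 206, 506]

2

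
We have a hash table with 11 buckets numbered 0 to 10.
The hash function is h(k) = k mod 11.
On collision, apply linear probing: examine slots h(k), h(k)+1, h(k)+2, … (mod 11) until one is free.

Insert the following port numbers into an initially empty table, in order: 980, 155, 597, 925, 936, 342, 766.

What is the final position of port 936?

980 hashes to 1; slot 1 is free → place at 1.
155 hashes to 1; 1 taken → place at 2.
597 hashes to 3; slot 3 is free → place at 3.
925 hashes to 1; 1,2,3 taken → place at 4.
936 hashes to 1; 1,2,3,4 taken → place at 5.
342 hashes to 1; 1,2,3,4,5 taken → place at 6.
766 hashes to 7; slot 7 is free → place at 7.
Table: [., 980, 155, 597, 925, 936, 342, 766, ., ., .]

5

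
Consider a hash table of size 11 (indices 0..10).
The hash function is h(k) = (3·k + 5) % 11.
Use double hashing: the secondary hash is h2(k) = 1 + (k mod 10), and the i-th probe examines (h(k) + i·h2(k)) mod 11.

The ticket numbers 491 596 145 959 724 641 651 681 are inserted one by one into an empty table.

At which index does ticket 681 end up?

491: h=4 → slot 4
596: h=0 → slot 0
145: h=0, h2=6, probe 0,6 → slot 6
959: h=0, h2=10, probe 0,10 → slot 10
724: h=10, h2=5, probe 10,4,9 → slot 9
641: h=3 → slot 3
651: h=0, h2=2, probe 0,2 → slot 2
681: h=2, h2=2, probe 2,4,6,8 → slot 8
Table: [596, ., 651, 641, 491, ., 145, ., 681, 724, 959]

8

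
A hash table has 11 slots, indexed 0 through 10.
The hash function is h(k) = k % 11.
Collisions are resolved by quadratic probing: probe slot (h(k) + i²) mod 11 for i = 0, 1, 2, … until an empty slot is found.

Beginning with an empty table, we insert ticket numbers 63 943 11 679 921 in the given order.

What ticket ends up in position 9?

943

Insert 63: h=8, slot 8 empty => index 8.
Insert 943: h=8, slot 8 occupied => index 9.
Insert 11: h=0, slot 0 empty => index 0.
Insert 679: h=8, slots 8,9 occupied => index 1.
Insert 921: h=8, slots 8,9,1 occupied => index 6.
Table: [11, 679, ∅, ∅, ∅, ∅, 921, ∅, 63, 943, ∅]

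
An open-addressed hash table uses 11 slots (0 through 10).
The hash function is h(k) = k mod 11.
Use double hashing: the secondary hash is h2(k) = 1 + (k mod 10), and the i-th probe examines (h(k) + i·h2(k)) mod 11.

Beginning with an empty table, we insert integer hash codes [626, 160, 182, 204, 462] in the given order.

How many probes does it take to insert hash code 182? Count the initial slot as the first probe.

Insert 626: h=10, slot 10 empty => index 10.
Insert 160: h=6, slot 6 empty => index 6.
Insert 182: h=6, h2=3, slot 6 occupied => index 9.
Insert 204: h=6, h2=5, slot 6 occupied => index 0.
Insert 462: h=0, h2=3, slot 0 occupied => index 3.
Table: [204, ., ., 462, ., ., 160, ., ., 182, 626]

2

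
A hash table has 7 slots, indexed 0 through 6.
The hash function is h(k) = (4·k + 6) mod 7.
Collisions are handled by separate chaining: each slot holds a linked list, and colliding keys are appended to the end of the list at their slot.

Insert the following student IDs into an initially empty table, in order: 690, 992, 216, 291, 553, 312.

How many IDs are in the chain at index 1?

3

Insert 690: h=1, bucket 1 empty → new chain.
Insert 992: h=5, bucket 5 empty → new chain.
Insert 216: h=2, bucket 2 empty → new chain.
Insert 291: h=1, bucket 1 nonempty → append to chain.
Insert 553: h=6, bucket 6 empty → new chain.
Insert 312: h=1, bucket 1 nonempty → append to chain.
Final buckets:
0: -
1: 690 -> 291 -> 312
2: 216
3: -
4: -
5: 992
6: 553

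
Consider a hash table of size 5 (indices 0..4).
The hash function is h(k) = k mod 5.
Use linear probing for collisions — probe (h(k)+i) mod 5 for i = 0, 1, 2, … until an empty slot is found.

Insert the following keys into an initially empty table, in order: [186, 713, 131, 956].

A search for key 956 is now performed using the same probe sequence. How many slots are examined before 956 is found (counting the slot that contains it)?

186: h=1 -> slot 1
713: h=3 -> slot 3
131: h=1, probe 1,2 -> slot 2
956: h=1, probe 1,2,3,4 -> slot 4
Table: [_, 186, 131, 713, 956]
Lookup 956: h=1, probe 1,2,3,4 → found at 4.

4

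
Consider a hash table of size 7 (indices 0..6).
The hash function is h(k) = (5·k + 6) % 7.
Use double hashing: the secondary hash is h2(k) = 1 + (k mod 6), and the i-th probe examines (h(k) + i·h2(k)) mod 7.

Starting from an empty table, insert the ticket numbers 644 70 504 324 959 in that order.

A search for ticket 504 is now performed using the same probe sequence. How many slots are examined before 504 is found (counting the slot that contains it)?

Insert 644: h=6, slot 6 empty -> index 6.
Insert 70: h=6, h2=5, slot 6 occupied -> index 4.
Insert 504: h=6, h2=1, slot 6 occupied -> index 0.
Insert 324: h=2, slot 2 empty -> index 2.
Insert 959: h=6, h2=6, slot 6 occupied -> index 5.
Table: [504, -, 324, -, 70, 959, 644]
Lookup 504: h=6, h2=1, probe 6,0 → found at 0.

2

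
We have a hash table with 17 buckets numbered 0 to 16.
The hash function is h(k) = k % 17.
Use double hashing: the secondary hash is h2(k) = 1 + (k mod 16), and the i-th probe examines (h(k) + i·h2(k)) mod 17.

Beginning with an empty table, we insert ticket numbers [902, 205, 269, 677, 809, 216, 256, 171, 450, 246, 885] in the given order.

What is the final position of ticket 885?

902 hashes to 1; slot 1 is free => place at 1.
205 hashes to 1, h2=14; 1 taken => place at 15.
269 hashes to 14; slot 14 is free => place at 14.
677 hashes to 14, h2=6; 14 taken => place at 3.
809 hashes to 10; slot 10 is free => place at 10.
216 hashes to 12; slot 12 is free => place at 12.
256 hashes to 1, h2=1; 1 taken => place at 2.
171 hashes to 1, h2=12; 1 taken => place at 13.
450 hashes to 8; slot 8 is free => place at 8.
246 hashes to 8, h2=7; 8,15 taken => place at 5.
885 hashes to 1, h2=6; 1 taken => place at 7.
Table: [-, 902, 256, 677, -, 246, -, 885, 450, -, 809, -, 216, 171, 269, 205, -]

7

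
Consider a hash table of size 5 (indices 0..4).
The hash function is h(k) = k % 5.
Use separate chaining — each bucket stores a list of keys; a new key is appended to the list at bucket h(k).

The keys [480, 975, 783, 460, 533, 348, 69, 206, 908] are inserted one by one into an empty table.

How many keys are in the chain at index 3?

480 → bucket 0
975 → bucket 0 (collision)
783 → bucket 3
460 → bucket 0 (collision)
533 → bucket 3 (collision)
348 → bucket 3 (collision)
69 → bucket 4
206 → bucket 1
908 → bucket 3 (collision)
Final buckets:
0: 480 -> 975 -> 460
1: 206
2: _
3: 783 -> 533 -> 348 -> 908
4: 69

4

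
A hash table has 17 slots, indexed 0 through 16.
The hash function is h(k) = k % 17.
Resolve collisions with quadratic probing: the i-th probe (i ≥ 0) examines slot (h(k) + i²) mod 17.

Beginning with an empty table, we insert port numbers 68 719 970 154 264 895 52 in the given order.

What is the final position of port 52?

10

Insert 68: h=0, slot 0 empty → index 0.
Insert 719: h=5, slot 5 empty → index 5.
Insert 970: h=1, slot 1 empty → index 1.
Insert 154: h=1, slot 1 occupied → index 2.
Insert 264: h=9, slot 9 empty → index 9.
Insert 895: h=11, slot 11 empty → index 11.
Insert 52: h=1, slots 1,2,5 occupied → index 10.
Table: [68, 970, 154, -, -, 719, -, -, -, 264, 52, 895, -, -, -, -, -]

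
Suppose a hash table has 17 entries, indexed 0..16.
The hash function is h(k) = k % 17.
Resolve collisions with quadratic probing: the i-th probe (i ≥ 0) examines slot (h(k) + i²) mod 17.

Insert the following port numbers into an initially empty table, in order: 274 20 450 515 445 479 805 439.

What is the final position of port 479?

274 hashes to 2; slot 2 is free -> place at 2.
20 hashes to 3; slot 3 is free -> place at 3.
450 hashes to 8; slot 8 is free -> place at 8.
515 hashes to 5; slot 5 is free -> place at 5.
445 hashes to 3; 3 taken -> place at 4.
479 hashes to 3; 3,4 taken -> place at 7.
805 hashes to 6; slot 6 is free -> place at 6.
439 hashes to 14; slot 14 is free -> place at 14.
Table: [., ., 274, 20, 445, 515, 805, 479, 450, ., ., ., ., ., 439, ., .]

7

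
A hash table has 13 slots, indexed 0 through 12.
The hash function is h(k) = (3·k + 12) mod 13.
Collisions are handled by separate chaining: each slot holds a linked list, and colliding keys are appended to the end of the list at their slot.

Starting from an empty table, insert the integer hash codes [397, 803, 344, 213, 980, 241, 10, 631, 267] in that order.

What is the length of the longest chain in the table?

4

397 → bucket 7
803 → bucket 3
344 → bucket 4
213 → bucket 1
980 → bucket 1 (collision)
241 → bucket 7 (collision)
10 → bucket 3 (collision)
631 → bucket 7 (collision)
267 → bucket 7 (collision)
Final buckets:
0: -
1: 213 -> 980
2: -
3: 803 -> 10
4: 344
5: -
6: -
7: 397 -> 241 -> 631 -> 267
8: -
9: -
10: -
11: -
12: -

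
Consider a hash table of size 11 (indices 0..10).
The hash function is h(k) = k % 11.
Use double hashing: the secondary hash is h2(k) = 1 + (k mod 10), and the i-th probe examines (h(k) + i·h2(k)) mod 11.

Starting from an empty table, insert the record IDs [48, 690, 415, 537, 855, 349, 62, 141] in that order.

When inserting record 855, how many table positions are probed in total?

5

48 hashes to 4; slot 4 is free -> place at 4.
690 hashes to 8; slot 8 is free -> place at 8.
415 hashes to 8, h2=6; 8 taken -> place at 3.
537 hashes to 9; slot 9 is free -> place at 9.
855 hashes to 8, h2=6; 8,3,9,4 taken -> place at 10.
349 hashes to 8, h2=10; 8 taken -> place at 7.
62 hashes to 7, h2=3; 7,10 taken -> place at 2.
141 hashes to 9, h2=2; 9 taken -> place at 0.
Table: [141, ∅, 62, 415, 48, ∅, ∅, 349, 690, 537, 855]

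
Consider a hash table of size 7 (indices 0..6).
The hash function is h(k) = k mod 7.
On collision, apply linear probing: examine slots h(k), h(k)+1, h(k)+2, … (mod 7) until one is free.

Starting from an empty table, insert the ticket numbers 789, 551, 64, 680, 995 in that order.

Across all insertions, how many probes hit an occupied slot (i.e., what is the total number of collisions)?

789 hashes to 5; slot 5 is free → place at 5.
551 hashes to 5; 5 taken → place at 6.
64 hashes to 1; slot 1 is free → place at 1.
680 hashes to 1; 1 taken → place at 2.
995 hashes to 1; 1,2 taken → place at 3.
Table: [-, 64, 680, 995, -, 789, 551]

4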